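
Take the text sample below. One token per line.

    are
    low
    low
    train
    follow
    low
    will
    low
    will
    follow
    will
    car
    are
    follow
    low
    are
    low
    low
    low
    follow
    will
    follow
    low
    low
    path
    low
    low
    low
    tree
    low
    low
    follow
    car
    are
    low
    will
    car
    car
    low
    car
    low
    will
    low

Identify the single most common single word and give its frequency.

"low", 19 times

Unigram frequencies (highest first):
  low: 19
  follow: 6
  will: 6
  car: 5
  are: 4
  train: 1
  … (2 more, each ≤ 1)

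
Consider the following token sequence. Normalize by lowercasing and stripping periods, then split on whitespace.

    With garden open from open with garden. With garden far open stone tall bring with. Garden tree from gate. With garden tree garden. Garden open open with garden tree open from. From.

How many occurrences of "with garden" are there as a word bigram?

Scanning the 31 overlapping bigram windows for "with garden":
  position 1–2: with garden
  position 6–7: with garden
  position 8–9: with garden
  position 15–16: with garden
  position 20–21: with garden
  position 27–28: with garden

6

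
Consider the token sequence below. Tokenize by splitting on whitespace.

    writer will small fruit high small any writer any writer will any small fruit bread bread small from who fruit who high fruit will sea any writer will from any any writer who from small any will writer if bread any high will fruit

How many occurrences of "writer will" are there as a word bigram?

3

Scanning the 43 overlapping bigram windows for "writer will":
  position 1–2: writer will
  position 10–11: writer will
  position 27–28: writer will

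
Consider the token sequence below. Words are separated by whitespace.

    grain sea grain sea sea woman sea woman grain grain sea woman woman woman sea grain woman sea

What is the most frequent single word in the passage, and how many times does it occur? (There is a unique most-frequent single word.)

"sea", 7 times

Unigram frequencies (highest first):
  sea: 7
  woman: 6
  grain: 5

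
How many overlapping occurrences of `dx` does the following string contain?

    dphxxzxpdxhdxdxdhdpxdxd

4

Sliding a length-2 window over the 23 characters (22 positions):
  position 9–10: dx
  position 12–13: dx
  position 14–15: dx
  position 21–22: dx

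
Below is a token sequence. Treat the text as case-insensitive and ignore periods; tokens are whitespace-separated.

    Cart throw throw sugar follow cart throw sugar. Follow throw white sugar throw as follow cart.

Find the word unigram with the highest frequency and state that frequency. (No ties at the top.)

Unigram frequencies (highest first):
  throw: 5
  cart: 3
  sugar: 3
  follow: 3
  white: 1
  as: 1

"throw", 5 times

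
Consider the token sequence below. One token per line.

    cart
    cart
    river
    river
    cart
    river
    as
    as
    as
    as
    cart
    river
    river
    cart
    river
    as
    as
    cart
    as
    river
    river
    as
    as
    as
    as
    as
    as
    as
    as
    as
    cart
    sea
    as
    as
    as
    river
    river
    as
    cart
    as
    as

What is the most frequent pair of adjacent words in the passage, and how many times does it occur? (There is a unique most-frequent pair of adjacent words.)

Bigram frequencies (highest first):
  as as: 15
  cart river: 4
  river river: 4
  river as: 4
  as cart: 4
  river cart: 2
  … (5 more, each ≤ 2)

"as as", 15 times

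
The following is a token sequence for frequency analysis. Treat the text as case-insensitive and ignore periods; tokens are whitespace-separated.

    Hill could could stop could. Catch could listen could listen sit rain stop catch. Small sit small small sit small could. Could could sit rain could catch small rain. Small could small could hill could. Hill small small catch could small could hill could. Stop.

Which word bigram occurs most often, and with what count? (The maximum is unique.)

"small could", 4 times

Bigram frequencies (highest first):
  small could: 4
  hill could: 3
  could could: 3
  could hill: 3
  could stop: 2
  could catch: 2
  … (19 more, each ≤ 2)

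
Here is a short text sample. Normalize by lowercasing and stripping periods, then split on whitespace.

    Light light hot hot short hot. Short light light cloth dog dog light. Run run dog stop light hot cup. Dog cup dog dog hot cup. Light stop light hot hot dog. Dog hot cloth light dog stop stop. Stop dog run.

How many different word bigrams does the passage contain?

28

42 tokens → 41 bigram windows in total.
Repeated bigrams (each contributes count−1 duplicates):
  dog dog: 3
  light hot: 3
  cup dog: 2
  dog hot: 2
  dog stop: 2
  hot cup: 2
  hot hot: 2
  hot short: 2
  … (3 more repeated)
13 duplicate windows → 41 − 13 = 28 distinct.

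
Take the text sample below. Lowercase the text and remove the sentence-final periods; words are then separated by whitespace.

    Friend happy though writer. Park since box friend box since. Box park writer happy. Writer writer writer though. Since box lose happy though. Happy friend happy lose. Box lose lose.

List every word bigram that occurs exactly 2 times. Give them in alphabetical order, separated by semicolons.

Bigram counts meeting the condition (exactly 2 times):
  box lose: 2
  friend happy: 2
  happy though: 2
  writer writer: 2

box lose; friend happy; happy though; writer writer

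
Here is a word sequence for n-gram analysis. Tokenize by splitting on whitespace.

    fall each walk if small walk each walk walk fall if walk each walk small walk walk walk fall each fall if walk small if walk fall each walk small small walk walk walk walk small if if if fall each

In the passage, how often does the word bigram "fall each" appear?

Scanning the 40 overlapping bigram windows for "fall each":
  position 1–2: fall each
  position 19–20: fall each
  position 27–28: fall each
  position 40–41: fall each

4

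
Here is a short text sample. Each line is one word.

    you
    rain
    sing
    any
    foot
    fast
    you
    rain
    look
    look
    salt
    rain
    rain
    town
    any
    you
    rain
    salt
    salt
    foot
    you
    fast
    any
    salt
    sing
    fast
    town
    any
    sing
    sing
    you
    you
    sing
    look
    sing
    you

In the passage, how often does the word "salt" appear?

Scanning the 36 tokens for "salt":
  position 11: salt
  position 18: salt
  position 19: salt
  position 24: salt

4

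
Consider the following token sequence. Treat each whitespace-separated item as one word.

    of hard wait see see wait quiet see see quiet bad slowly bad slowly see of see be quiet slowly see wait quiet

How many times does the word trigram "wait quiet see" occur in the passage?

Scanning the 21 overlapping trigram windows for "wait quiet see":
  position 6–8: wait quiet see

1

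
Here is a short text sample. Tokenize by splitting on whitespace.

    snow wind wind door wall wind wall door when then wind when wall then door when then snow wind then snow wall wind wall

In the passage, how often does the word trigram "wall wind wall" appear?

2

Scanning the 22 overlapping trigram windows for "wall wind wall":
  position 5–7: wall wind wall
  position 22–24: wall wind wall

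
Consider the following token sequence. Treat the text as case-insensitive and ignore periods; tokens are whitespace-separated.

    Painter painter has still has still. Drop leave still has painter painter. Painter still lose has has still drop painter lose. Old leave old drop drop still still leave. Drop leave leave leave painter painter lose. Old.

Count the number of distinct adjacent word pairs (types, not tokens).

25

37 tokens → 36 bigram windows in total.
Repeated bigrams (each contributes count−1 duplicates):
  painter painter: 4
  has still: 3
  drop leave: 2
  leave leave: 2
  lose old: 2
  painter lose: 2
  still drop: 2
  still has: 2
11 duplicate windows → 36 − 11 = 25 distinct.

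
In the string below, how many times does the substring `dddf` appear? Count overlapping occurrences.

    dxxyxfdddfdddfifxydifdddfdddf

Sliding a length-4 window over the 29 characters (26 positions):
  position 7–10: dddf
  position 11–14: dddf
  position 22–25: dddf
  position 26–29: dddf

4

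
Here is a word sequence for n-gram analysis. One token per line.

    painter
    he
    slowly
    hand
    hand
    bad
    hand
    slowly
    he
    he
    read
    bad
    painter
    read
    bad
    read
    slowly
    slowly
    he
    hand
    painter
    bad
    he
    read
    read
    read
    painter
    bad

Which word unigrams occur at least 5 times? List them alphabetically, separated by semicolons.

bad; he; read

Unigram counts meeting the condition (at least 5 times):
  bad: 5
  he: 5
  read: 6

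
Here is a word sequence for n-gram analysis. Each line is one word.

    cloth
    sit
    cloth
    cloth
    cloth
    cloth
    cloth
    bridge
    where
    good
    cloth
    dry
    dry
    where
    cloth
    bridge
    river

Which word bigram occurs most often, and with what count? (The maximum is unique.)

Bigram frequencies (highest first):
  cloth cloth: 4
  cloth bridge: 2
  cloth sit: 1
  sit cloth: 1
  bridge where: 1
  where good: 1
  … (6 more, each ≤ 1)

"cloth cloth", 4 times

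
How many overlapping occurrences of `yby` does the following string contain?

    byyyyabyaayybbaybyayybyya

2

Sliding a length-3 window over the 25 characters (23 positions):
  position 16–18: yby
  position 21–23: yby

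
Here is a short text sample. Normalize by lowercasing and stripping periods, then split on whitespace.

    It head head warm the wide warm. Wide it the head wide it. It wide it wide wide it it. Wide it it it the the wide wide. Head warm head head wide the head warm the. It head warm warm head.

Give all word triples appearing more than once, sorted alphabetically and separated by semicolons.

head warm the; it it wide; it wide it; wide it it

Trigram counts meeting the condition (more than once):
  head warm the: 2
  it it wide: 2
  it wide it: 2
  wide it it: 3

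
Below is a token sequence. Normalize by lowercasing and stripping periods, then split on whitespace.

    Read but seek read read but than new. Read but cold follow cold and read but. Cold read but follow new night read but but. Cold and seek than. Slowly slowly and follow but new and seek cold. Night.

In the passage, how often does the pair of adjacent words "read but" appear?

Scanning the 38 overlapping bigram windows for "read but":
  position 1–2: read but
  position 5–6: read but
  position 9–10: read but
  position 15–16: read but
  position 18–19: read but
  position 23–24: read but

6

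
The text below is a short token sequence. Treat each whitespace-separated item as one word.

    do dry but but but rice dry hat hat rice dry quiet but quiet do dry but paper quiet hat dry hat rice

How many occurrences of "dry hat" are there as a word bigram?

Scanning the 22 overlapping bigram windows for "dry hat":
  position 7–8: dry hat
  position 21–22: dry hat

2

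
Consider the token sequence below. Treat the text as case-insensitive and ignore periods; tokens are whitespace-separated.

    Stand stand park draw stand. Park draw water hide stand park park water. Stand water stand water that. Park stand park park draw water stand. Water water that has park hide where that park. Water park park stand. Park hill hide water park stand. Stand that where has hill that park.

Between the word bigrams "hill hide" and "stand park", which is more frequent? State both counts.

"hill hide": 1 occurrence
"stand park": 5 occurrences

"stand park" (5 vs 1)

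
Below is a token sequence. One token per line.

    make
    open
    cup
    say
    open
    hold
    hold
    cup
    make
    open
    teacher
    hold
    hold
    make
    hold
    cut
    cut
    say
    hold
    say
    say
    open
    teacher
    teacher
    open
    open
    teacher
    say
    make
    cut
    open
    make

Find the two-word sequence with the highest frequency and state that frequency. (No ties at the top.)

Bigram frequencies (highest first):
  open teacher: 3
  make open: 2
  say open: 2
  hold hold: 2
  open cup: 1
  cup say: 1
  … (20 more, each ≤ 1)

"open teacher", 3 times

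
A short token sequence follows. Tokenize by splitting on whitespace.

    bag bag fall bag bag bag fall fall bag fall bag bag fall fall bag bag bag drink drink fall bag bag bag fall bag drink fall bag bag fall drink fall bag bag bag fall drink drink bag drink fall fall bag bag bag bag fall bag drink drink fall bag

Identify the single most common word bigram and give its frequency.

"bag bag", 14 times

Bigram frequencies (highest first):
  bag bag: 14
  fall bag: 11
  bag fall: 8
  drink fall: 5
  bag drink: 4
  fall fall: 3
  … (3 more, each ≤ 3)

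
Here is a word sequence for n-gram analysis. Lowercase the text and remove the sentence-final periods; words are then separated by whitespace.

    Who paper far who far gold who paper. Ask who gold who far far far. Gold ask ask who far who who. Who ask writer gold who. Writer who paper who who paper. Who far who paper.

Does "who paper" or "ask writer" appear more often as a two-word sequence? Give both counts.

"who paper": 5 occurrences
"ask writer": 1 occurrence

"who paper" (5 vs 1)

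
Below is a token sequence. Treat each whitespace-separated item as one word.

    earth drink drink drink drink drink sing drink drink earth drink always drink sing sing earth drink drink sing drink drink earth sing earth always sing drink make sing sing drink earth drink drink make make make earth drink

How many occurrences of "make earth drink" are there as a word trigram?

1

Scanning the 37 overlapping trigram windows for "make earth drink":
  position 37–39: make earth drink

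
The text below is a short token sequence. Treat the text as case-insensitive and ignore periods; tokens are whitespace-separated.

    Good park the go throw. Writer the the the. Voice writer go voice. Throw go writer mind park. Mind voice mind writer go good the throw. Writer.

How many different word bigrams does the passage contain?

23

27 tokens → 26 bigram windows in total.
Repeated bigrams (each contributes count−1 duplicates):
  the the: 2
  throw writer: 2
  writer go: 2
3 duplicate windows → 26 − 3 = 23 distinct.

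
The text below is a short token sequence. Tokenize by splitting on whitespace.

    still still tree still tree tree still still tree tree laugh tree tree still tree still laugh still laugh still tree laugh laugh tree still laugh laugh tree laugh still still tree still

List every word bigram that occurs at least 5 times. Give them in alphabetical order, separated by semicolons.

still tree; tree still

Bigram counts meeting the condition (at least 5 times):
  still tree: 6
  tree still: 6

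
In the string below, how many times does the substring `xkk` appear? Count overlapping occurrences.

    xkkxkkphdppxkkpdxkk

Sliding a length-3 window over the 19 characters (17 positions):
  position 1–3: xkk
  position 4–6: xkk
  position 12–14: xkk
  position 17–19: xkk

4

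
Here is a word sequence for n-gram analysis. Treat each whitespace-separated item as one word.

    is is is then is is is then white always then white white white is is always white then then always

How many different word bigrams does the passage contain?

21 tokens → 20 bigram windows in total.
Repeated bigrams (each contributes count−1 duplicates):
  is is: 5
  is then: 2
  then white: 2
  white white: 2
7 duplicate windows → 20 − 7 = 13 distinct.

13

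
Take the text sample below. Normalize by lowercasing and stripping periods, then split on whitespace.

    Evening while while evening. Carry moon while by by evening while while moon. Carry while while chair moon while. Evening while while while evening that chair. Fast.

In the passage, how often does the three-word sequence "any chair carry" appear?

Scanning the 25 overlapping trigram windows for "any chair carry":
  (none found)

0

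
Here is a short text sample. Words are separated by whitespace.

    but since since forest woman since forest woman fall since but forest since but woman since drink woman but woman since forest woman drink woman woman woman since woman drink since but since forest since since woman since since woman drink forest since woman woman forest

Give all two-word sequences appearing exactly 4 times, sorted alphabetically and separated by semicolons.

since forest; since woman

Bigram counts meeting the condition (exactly 4 times):
  since forest: 4
  since woman: 4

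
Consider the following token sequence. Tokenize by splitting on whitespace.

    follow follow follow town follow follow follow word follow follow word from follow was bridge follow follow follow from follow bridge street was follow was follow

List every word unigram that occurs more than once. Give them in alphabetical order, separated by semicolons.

bridge; follow; from; was; word

Unigram counts meeting the condition (more than once):
  bridge: 2
  follow: 15
  from: 2
  was: 3
  word: 2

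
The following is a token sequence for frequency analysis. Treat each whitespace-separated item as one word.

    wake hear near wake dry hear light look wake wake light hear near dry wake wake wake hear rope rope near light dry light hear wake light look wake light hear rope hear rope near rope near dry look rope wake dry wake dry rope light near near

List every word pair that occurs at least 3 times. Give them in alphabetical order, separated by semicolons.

Bigram counts meeting the condition (at least 3 times):
  hear rope: 3
  light hear: 3
  rope near: 3
  wake dry: 3
  wake light: 3
  wake wake: 3

hear rope; light hear; rope near; wake dry; wake light; wake wake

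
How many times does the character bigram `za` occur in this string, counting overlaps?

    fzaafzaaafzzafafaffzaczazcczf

5

Sliding a length-2 window over the 29 characters (28 positions):
  position 2–3: za
  position 6–7: za
  position 12–13: za
  position 20–21: za
  position 23–24: za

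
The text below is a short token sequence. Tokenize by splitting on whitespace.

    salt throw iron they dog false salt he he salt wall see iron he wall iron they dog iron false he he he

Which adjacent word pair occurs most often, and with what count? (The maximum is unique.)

"he he", 3 times

Bigram frequencies (highest first):
  he he: 3
  iron they: 2
  they dog: 2
  salt throw: 1
  throw iron: 1
  dog false: 1
  … (12 more, each ≤ 1)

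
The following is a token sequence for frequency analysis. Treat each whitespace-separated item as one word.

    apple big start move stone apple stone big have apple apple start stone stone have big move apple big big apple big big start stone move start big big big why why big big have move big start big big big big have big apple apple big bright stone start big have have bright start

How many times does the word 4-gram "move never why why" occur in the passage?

Scanning the 52 overlapping 4-gram windows for "move never why why":
  (none found)

0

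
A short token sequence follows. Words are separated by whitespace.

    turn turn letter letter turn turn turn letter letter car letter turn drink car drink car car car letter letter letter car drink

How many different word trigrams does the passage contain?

18

23 tokens → 21 trigram windows in total.
Repeated trigrams (each contributes count−1 duplicates):
  letter letter car: 2
  turn letter letter: 2
  turn turn letter: 2
3 duplicate windows → 21 − 3 = 18 distinct.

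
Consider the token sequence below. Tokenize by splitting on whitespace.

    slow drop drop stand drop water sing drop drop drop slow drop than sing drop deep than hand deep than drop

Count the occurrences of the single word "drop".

9

Scanning the 21 tokens for "drop":
  position 2: drop
  position 3: drop
  position 5: drop
  position 8: drop
  position 9: drop
  position 10: drop
  position 12: drop
  position 15: drop
  position 21: drop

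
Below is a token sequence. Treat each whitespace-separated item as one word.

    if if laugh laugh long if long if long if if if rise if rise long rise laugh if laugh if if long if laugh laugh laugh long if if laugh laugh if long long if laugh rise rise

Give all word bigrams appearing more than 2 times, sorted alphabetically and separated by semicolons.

Bigram counts meeting the condition (more than 2 times):
  if if: 5
  if laugh: 5
  if long: 4
  laugh if: 3
  laugh laugh: 4
  long if: 6

if if; if laugh; if long; laugh if; laugh laugh; long if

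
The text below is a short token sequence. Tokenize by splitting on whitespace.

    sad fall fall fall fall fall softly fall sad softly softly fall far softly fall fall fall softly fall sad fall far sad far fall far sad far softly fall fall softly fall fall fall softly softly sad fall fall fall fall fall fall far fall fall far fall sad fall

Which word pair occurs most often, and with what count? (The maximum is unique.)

"fall fall", 15 times

Bigram frequencies (highest first):
  fall fall: 15
  softly fall: 6
  fall far: 5
  sad fall: 4
  fall softly: 4
  fall sad: 3
  … (7 more, each ≤ 3)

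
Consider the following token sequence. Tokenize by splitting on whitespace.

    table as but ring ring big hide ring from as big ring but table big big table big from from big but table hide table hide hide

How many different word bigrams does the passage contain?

27 tokens → 26 bigram windows in total.
Repeated bigrams (each contributes count−1 duplicates):
  but table: 2
  table big: 2
  table hide: 2
3 duplicate windows → 26 − 3 = 23 distinct.

23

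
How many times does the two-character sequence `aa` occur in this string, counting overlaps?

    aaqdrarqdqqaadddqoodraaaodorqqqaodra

4

Sliding a length-2 window over the 36 characters (35 positions):
  position 1–2: aa
  position 12–13: aa
  position 22–23: aa
  position 23–24: aa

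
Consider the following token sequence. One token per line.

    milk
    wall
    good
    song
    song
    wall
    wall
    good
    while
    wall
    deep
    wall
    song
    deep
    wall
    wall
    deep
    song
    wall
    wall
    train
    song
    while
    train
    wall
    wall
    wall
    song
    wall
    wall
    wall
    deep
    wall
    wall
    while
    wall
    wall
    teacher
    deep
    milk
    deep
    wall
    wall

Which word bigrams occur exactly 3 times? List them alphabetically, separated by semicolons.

Bigram counts meeting the condition (exactly 3 times):
  song wall: 3
  wall deep: 3

song wall; wall deep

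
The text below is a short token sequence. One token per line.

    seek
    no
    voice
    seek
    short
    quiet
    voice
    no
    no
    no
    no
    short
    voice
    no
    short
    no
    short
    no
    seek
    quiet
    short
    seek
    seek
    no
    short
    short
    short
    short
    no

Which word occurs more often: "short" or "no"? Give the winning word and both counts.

"no" (10 vs 9)

"short": 9 occurrences
"no": 10 occurrences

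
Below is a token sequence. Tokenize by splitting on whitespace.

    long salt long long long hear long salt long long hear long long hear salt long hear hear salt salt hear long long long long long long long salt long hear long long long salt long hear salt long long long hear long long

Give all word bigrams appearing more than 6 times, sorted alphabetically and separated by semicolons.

Bigram counts meeting the condition (more than 6 times):
  long hear: 7
  long long: 15

long hear; long long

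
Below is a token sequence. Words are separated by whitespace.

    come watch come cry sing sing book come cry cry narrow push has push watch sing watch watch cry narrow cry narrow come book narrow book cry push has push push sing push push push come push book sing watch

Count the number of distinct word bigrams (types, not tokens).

31

40 tokens → 39 bigram windows in total.
Repeated bigrams (each contributes count−1 duplicates):
  cry narrow: 3
  push push: 3
  come cry: 2
  has push: 2
  push has: 2
  sing watch: 2
8 duplicate windows → 39 − 8 = 31 distinct.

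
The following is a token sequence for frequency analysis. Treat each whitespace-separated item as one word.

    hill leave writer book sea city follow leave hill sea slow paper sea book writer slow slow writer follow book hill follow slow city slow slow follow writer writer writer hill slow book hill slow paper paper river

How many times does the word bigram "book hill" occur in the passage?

2

Scanning the 37 overlapping bigram windows for "book hill":
  position 20–21: book hill
  position 33–34: book hill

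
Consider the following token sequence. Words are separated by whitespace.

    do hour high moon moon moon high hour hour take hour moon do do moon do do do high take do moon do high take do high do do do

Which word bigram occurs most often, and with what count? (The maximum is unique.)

"do do", 5 times

Bigram frequencies (highest first):
  do do: 5
  moon do: 3
  do high: 3
  moon moon: 2
  do moon: 2
  high take: 2
  … (11 more, each ≤ 2)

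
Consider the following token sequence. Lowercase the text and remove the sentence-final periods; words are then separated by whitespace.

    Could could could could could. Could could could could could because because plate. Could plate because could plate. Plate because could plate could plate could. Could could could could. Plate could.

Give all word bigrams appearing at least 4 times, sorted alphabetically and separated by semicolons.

could could; could plate; plate could

Bigram counts meeting the condition (at least 4 times):
  could could: 13
  could plate: 5
  plate could: 4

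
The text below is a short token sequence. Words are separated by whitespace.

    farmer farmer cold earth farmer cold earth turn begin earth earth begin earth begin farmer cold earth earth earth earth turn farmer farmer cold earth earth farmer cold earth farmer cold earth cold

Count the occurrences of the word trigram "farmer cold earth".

Scanning the 31 overlapping trigram windows for "farmer cold earth":
  position 2–4: farmer cold earth
  position 5–7: farmer cold earth
  position 15–17: farmer cold earth
  position 23–25: farmer cold earth
  position 27–29: farmer cold earth
  position 30–32: farmer cold earth

6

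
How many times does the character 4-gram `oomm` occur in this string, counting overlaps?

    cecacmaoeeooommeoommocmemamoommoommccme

4

Sliding a length-4 window over the 39 characters (36 positions):
  position 12–15: oomm
  position 17–20: oomm
  position 28–31: oomm
  position 32–35: oomm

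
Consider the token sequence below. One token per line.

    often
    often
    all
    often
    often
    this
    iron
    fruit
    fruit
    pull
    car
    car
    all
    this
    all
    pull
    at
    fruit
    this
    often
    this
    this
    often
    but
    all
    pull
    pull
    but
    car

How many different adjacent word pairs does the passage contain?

29 tokens → 28 bigram windows in total.
Repeated bigrams (each contributes count−1 duplicates):
  all pull: 2
  often often: 2
  often this: 2
  this often: 2
4 duplicate windows → 28 − 4 = 24 distinct.

24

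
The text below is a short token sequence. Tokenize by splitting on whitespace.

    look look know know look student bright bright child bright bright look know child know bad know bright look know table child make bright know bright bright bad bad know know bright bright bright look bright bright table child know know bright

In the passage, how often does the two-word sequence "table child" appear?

2

Scanning the 41 overlapping bigram windows for "table child":
  position 21–22: table child
  position 38–39: table child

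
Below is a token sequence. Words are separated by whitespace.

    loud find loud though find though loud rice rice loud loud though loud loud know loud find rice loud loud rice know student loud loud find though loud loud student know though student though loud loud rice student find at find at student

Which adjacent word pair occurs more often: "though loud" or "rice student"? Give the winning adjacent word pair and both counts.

"though loud" (4 vs 1)

"though loud": 4 occurrences
"rice student": 1 occurrence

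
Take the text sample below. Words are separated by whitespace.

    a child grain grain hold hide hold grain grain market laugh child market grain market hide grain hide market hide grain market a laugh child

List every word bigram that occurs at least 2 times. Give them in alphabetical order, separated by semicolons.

grain grain; grain market; hide grain; laugh child; market hide

Bigram counts meeting the condition (at least 2 times):
  grain grain: 2
  grain market: 3
  hide grain: 2
  laugh child: 2
  market hide: 2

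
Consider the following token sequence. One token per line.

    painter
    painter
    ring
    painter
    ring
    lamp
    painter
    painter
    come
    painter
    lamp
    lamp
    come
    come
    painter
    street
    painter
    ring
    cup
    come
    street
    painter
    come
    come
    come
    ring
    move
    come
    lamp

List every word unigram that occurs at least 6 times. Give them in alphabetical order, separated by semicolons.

come; painter

Unigram counts meeting the condition (at least 6 times):
  come: 8
  painter: 9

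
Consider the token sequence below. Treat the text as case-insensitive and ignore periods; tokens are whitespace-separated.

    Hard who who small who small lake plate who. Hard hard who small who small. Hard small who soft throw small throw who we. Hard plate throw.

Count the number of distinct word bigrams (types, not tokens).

20

27 tokens → 26 bigram windows in total.
Repeated bigrams (each contributes count−1 duplicates):
  who small: 4
  small who: 3
  hard who: 2
6 duplicate windows → 26 − 6 = 20 distinct.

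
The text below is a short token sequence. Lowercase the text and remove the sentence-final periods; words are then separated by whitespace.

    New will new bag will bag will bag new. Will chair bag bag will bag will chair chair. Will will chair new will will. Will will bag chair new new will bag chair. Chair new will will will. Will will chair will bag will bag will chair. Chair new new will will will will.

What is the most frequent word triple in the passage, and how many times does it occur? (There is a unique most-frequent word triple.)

"will will will", 7 times

Trigram frequencies (highest first):
  will will will: 7
  bag will bag: 4
  will bag will: 4
  new will will: 3
  bag will chair: 2
  will chair chair: 2
  … (24 more, each ≤ 2)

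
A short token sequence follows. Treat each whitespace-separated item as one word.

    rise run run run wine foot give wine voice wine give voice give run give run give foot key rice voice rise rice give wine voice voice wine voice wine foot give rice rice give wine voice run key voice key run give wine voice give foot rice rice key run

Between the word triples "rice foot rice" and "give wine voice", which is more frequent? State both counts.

"rice foot rice": 0 occurrences
"give wine voice": 4 occurrences

"give wine voice" (4 vs 0)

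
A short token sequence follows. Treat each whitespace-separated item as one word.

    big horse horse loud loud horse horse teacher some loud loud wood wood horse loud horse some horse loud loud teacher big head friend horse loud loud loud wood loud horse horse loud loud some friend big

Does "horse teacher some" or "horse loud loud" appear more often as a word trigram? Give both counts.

"horse loud loud" (4 vs 1)

"horse teacher some": 1 occurrence
"horse loud loud": 4 occurrences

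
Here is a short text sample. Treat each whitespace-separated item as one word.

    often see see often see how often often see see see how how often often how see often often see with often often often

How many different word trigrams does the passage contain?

19

24 tokens → 22 trigram windows in total.
Repeated trigrams (each contributes count−1 duplicates):
  how often often: 2
  often often see: 2
  often see see: 2
3 duplicate windows → 22 − 3 = 19 distinct.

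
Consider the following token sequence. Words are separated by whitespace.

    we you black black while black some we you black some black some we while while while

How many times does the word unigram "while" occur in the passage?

4

Scanning the 17 tokens for "while":
  position 5: while
  position 15: while
  position 16: while
  position 17: while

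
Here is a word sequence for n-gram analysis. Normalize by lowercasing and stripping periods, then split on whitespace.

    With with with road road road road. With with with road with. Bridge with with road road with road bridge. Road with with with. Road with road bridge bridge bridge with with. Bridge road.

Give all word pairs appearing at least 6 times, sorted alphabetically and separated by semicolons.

Bigram counts meeting the condition (at least 6 times):
  with road: 6
  with with: 8

with road; with with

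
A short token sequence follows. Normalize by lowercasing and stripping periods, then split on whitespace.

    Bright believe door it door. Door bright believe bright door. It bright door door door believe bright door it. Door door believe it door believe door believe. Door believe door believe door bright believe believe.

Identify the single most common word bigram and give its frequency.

"door believe", 6 times

Bigram frequencies (highest first):
  door believe: 6
  believe door: 5
  door door: 4
  bright believe: 3
  door it: 3
  it door: 3
  … (6 more, each ≤ 3)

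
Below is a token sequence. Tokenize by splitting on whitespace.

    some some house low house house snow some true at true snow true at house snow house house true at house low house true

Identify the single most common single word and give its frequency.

Unigram frequencies (highest first):
  house: 8
  true: 5
  some: 3
  snow: 3
  at: 3
  low: 2

"house", 8 times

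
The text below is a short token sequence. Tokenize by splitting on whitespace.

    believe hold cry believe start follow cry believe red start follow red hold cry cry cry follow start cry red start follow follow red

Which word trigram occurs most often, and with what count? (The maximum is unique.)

Trigram frequencies (highest first):
  red start follow: 2
  believe hold cry: 1
  hold cry believe: 1
  cry believe start: 1
  believe start follow: 1
  start follow cry: 1
  … (15 more, each ≤ 1)

"red start follow", 2 times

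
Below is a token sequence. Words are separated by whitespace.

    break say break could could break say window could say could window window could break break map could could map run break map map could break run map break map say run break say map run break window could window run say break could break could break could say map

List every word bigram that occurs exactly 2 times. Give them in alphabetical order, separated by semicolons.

could could; could say; could window; map could; map run; say break; say map

Bigram counts meeting the condition (exactly 2 times):
  could could: 2
  could say: 2
  could window: 2
  map could: 2
  map run: 2
  say break: 2
  say map: 2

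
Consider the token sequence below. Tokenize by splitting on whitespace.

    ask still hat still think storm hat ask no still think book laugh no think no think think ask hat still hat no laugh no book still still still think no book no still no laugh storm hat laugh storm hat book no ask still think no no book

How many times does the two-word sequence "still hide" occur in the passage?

Scanning the 48 overlapping bigram windows for "still hide":
  (none found)

0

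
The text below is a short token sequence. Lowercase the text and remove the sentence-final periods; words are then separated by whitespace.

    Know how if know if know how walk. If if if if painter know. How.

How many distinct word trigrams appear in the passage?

15 tokens → 13 trigram windows in total.
Repeated trigrams (each contributes count−1 duplicates):
  if if if: 2
1 duplicate windows → 13 − 1 = 12 distinct.

12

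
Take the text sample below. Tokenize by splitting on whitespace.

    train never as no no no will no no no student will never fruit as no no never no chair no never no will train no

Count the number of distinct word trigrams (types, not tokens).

21

26 tokens → 24 trigram windows in total.
Repeated trigrams (each contributes count−1 duplicates):
  as no no: 2
  no never no: 2
  no no no: 2
3 duplicate windows → 24 − 3 = 21 distinct.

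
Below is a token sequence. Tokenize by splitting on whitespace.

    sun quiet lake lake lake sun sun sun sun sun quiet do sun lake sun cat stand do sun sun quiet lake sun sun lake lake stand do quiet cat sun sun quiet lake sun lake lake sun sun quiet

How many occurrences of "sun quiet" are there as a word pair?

5

Scanning the 39 overlapping bigram windows for "sun quiet":
  position 1–2: sun quiet
  position 10–11: sun quiet
  position 20–21: sun quiet
  position 32–33: sun quiet
  position 39–40: sun quiet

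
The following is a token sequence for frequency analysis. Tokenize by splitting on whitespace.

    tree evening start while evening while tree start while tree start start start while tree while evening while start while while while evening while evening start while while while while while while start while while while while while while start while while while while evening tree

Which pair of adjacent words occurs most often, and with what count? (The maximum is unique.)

"while while", 15 times

Bigram frequencies (highest first):
  while while: 15
  start while: 7
  while evening: 5
  evening while: 3
  while tree: 3
  while start: 3
  … (6 more, each ≤ 2)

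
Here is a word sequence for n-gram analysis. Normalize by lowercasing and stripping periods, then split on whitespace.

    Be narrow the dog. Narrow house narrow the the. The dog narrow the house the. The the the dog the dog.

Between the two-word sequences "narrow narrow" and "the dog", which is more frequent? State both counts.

"the dog" (4 vs 0)

"narrow narrow": 0 occurrences
"the dog": 4 occurrences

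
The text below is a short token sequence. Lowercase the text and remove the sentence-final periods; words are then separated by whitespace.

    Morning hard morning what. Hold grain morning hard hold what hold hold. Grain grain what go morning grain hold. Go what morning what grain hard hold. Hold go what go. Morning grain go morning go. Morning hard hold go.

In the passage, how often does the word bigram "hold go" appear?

3

Scanning the 38 overlapping bigram windows for "hold go":
  position 19–20: hold go
  position 27–28: hold go
  position 38–39: hold go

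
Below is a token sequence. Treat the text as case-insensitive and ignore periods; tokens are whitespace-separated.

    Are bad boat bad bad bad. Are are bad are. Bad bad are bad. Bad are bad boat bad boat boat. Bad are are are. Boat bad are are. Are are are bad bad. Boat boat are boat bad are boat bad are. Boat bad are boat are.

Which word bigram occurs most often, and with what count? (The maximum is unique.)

"bad are", 9 times

Bigram frequencies (highest first):
  bad are: 9
  boat bad: 7
  are are: 7
  are bad: 6
  bad bad: 5
  are boat: 5
  … (3 more, each ≤ 4)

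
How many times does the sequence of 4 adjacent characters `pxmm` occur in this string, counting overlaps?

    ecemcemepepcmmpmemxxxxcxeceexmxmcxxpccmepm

Sliding a length-4 window over the 42 characters (39 positions):
  (no match at any position)

0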